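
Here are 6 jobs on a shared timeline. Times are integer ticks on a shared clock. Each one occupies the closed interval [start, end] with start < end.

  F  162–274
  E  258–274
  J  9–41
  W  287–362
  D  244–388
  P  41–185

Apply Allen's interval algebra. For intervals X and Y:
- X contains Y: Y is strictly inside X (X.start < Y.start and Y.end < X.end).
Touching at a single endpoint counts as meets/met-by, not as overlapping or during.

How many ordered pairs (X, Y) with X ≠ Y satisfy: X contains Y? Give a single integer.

2

Checking all 30 ordered pairs for relation 'contains'; matching pairs in alphabetical order:
(D, E): D contains E ✓
(D, W): D contains W ✓
Count: 2.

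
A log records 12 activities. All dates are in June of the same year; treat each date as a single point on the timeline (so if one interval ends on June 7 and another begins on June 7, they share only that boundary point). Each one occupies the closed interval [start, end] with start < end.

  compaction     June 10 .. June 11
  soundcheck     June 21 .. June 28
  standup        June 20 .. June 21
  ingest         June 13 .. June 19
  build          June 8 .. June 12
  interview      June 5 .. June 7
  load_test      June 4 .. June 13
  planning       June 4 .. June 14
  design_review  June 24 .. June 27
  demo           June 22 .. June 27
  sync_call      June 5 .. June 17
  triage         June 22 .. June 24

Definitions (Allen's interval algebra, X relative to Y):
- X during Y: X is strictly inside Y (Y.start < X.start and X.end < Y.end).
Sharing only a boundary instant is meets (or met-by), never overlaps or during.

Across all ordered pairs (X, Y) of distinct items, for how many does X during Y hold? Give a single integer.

12

Checking all 132 ordered pairs for relation 'during'; matching pairs in alphabetical order:
(build, load_test): build during load_test ✓
(build, planning): build during planning ✓
(build, sync_call): build during sync_call ✓
(compaction, build): compaction during build ✓
(compaction, load_test): compaction during load_test ✓
(compaction, planning): compaction during planning ✓
(compaction, sync_call): compaction during sync_call ✓
(demo, soundcheck): demo during soundcheck ✓
(design_review, soundcheck): design_review during soundcheck ✓
(interview, load_test): interview during load_test ✓
(interview, planning): interview during planning ✓
(triage, soundcheck): triage during soundcheck ✓
Count: 12.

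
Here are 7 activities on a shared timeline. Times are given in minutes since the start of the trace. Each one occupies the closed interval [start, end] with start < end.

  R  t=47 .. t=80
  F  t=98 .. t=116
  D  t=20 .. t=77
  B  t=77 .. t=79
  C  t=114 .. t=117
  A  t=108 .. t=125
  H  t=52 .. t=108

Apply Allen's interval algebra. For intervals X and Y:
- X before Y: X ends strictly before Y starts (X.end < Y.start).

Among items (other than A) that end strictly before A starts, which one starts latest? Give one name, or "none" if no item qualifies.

Target A = [t=108, t=125].
B [t=77, t=79] → before → candidate.
C [t=114, t=117] → during → excluded.
D [t=20, t=77] → before → candidate.
F [t=98, t=116] → overlaps → excluded.
H [t=52, t=108] → meets → excluded.
R [t=47, t=80] → before → candidate.
Among candidates, latest start is t=77 → B.

B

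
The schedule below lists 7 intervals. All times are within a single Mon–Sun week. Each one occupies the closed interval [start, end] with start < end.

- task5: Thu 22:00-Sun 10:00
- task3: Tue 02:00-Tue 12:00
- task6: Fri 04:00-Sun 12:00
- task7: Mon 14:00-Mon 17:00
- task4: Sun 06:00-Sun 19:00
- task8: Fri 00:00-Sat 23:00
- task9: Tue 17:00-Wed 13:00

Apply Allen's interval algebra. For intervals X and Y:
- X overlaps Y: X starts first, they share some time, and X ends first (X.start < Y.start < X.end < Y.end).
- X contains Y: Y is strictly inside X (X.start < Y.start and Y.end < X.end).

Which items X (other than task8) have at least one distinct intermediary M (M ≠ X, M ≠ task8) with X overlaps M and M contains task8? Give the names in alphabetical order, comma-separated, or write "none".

Target task8 = [Fri 00:00, Sat 23:00].
Intermediaries M with M contains task8: task5.
Via task5 — items with X overlaps task5: none.
Union: none.

none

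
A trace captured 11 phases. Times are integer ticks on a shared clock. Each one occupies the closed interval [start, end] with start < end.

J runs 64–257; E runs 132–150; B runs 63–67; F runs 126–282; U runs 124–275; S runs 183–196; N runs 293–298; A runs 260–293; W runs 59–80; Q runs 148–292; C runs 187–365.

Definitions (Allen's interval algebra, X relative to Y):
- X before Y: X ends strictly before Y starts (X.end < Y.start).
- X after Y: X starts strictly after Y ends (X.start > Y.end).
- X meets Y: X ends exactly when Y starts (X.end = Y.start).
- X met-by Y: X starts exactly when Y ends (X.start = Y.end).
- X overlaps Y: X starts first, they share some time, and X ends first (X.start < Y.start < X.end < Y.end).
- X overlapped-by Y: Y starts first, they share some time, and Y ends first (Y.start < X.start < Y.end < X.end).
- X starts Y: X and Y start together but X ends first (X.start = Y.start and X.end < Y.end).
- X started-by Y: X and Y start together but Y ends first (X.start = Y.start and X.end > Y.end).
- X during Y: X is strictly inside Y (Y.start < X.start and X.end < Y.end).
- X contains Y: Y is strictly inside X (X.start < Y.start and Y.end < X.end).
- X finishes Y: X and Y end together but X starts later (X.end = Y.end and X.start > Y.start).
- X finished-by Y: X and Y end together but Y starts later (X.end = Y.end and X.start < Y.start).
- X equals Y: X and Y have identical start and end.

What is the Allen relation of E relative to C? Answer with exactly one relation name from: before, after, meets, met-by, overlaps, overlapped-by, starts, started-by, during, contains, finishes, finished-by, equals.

before

E = [132, 150]; C = [187, 365].
Compare endpoints: E.start < C.start, E.start < C.end, E.end < C.start, E.end < C.end.
That pattern is 'before'.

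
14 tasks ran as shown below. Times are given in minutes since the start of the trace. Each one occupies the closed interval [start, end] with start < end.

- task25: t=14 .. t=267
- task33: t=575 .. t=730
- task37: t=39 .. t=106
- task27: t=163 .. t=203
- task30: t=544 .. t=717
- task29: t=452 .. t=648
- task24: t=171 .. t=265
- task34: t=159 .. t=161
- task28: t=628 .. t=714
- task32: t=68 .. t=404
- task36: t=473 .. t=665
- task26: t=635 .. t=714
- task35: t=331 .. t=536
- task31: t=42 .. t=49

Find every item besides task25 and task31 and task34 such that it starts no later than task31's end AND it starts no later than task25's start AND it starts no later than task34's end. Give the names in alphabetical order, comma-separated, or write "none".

none

Conditions: its start is no later than task31's end (X.start <= t=49) AND its start is no later than task25's start (X.start <= t=14) AND its start is no later than task34's end (X.start <= t=161).
task24: start t=171 <= t=49? ✗; start t=171 <= t=14? ✗; start t=171 <= t=161? ✗ → no.
task26: start t=635 <= t=49? ✗; start t=635 <= t=14? ✗; start t=635 <= t=161? ✗ → no.
task27: start t=163 <= t=49? ✗; start t=163 <= t=14? ✗; start t=163 <= t=161? ✗ → no.
task28: start t=628 <= t=49? ✗; start t=628 <= t=14? ✗; start t=628 <= t=161? ✗ → no.
task29: start t=452 <= t=49? ✗; start t=452 <= t=14? ✗; start t=452 <= t=161? ✗ → no.
task30: start t=544 <= t=49? ✗; start t=544 <= t=14? ✗; start t=544 <= t=161? ✗ → no.
task32: start t=68 <= t=49? ✗; start t=68 <= t=14? ✗; start t=68 <= t=161? ✓ → no.
task33: start t=575 <= t=49? ✗; start t=575 <= t=14? ✗; start t=575 <= t=161? ✗ → no.
task35: start t=331 <= t=49? ✗; start t=331 <= t=14? ✗; start t=331 <= t=161? ✗ → no.
task36: start t=473 <= t=49? ✗; start t=473 <= t=14? ✗; start t=473 <= t=161? ✗ → no.
task37: start t=39 <= t=49? ✓; start t=39 <= t=14? ✗; start t=39 <= t=161? ✓ → no.
Result: none.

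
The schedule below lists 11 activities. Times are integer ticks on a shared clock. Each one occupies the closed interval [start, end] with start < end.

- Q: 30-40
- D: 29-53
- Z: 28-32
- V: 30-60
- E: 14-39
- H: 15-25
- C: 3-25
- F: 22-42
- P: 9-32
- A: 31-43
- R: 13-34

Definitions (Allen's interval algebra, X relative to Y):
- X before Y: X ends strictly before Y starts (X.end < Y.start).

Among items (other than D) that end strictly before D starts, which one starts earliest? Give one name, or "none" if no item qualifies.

Target D = [29, 53].
A [31, 43] → during → excluded.
C [3, 25] → before → candidate.
E [14, 39] → overlaps → excluded.
F [22, 42] → overlaps → excluded.
H [15, 25] → before → candidate.
P [9, 32] → overlaps → excluded.
Q [30, 40] → during → excluded.
R [13, 34] → overlaps → excluded.
V [30, 60] → overlapped-by → excluded.
Z [28, 32] → overlaps → excluded.
Among candidates, earliest start is 3 → C.

C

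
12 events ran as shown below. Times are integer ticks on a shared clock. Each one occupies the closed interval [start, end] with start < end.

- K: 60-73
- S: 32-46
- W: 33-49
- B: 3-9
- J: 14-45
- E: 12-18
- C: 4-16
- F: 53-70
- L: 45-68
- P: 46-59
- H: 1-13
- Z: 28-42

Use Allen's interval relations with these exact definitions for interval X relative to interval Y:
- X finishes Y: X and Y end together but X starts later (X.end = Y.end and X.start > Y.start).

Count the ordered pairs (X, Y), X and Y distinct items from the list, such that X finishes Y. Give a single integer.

Checking all 132 ordered pairs for relation 'finishes'; matching pairs in alphabetical order:
No pair satisfies it.
Count: 0.

0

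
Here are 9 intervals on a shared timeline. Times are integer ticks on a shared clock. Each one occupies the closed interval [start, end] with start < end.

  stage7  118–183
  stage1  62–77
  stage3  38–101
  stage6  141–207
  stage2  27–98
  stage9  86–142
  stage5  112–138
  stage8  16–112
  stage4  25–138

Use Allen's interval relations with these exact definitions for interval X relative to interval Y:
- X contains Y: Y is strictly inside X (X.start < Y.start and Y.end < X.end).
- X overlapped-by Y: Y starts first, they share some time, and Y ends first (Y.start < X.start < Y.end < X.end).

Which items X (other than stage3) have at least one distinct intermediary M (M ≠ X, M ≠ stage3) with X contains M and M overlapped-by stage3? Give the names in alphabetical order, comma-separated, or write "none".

none

Target stage3 = [38, 101].
Intermediaries M with M overlapped-by stage3: stage9.
Via stage9 — items with X contains stage9: none.
Union: none.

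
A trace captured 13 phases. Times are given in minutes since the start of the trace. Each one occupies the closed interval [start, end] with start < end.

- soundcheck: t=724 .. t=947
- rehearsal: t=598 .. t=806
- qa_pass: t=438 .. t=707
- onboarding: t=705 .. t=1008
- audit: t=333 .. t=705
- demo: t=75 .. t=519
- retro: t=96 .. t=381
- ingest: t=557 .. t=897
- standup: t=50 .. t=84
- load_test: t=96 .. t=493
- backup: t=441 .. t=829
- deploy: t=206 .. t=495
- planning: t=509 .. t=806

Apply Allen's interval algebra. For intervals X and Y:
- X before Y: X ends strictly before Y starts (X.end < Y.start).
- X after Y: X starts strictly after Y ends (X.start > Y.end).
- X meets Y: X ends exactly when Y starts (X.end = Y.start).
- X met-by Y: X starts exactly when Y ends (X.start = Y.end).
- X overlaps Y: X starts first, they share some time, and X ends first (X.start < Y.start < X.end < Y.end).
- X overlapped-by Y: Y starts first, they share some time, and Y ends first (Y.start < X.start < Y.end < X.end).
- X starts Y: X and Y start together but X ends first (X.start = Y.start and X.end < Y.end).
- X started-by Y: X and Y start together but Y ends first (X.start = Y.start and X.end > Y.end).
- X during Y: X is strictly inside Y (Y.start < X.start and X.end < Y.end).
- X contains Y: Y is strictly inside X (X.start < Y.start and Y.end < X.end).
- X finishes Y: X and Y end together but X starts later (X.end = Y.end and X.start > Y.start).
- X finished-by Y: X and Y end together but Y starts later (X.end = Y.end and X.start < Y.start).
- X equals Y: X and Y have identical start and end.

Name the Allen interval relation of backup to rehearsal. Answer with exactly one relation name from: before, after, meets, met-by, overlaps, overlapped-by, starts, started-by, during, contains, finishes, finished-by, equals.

backup = [t=441, t=829]; rehearsal = [t=598, t=806].
Compare endpoints: backup.start < rehearsal.start, backup.start < rehearsal.end, backup.end > rehearsal.start, backup.end > rehearsal.end.
That pattern is 'contains'.

contains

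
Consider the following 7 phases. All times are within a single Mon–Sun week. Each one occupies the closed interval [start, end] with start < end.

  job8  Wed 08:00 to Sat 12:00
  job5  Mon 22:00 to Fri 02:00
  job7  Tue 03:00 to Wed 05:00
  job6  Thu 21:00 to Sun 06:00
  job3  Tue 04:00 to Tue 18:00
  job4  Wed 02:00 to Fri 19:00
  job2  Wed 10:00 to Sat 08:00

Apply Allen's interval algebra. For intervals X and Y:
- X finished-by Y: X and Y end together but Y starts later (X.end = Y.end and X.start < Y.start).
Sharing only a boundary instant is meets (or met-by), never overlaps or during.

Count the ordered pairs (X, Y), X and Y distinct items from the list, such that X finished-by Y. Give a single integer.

0

Checking all 42 ordered pairs for relation 'finished-by'; matching pairs in alphabetical order:
No pair satisfies it.
Count: 0.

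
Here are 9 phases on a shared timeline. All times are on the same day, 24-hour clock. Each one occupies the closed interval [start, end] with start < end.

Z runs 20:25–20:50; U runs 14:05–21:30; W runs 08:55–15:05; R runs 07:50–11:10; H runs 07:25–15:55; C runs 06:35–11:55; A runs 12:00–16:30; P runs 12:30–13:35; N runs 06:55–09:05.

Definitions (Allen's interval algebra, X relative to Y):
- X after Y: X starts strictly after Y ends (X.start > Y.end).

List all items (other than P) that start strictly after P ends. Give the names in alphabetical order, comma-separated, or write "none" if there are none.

Target P = [12:30, 13:35].
A [12:00, 16:30] → contains → no.
C [06:35, 11:55] → before → no.
H [07:25, 15:55] → contains → no.
N [06:55, 09:05] → before → no.
R [07:50, 11:10] → before → no.
U [14:05, 21:30] → after → yes.
W [08:55, 15:05] → contains → no.
Z [20:25, 20:50] → after → yes.
Result: U, Z.

U, Z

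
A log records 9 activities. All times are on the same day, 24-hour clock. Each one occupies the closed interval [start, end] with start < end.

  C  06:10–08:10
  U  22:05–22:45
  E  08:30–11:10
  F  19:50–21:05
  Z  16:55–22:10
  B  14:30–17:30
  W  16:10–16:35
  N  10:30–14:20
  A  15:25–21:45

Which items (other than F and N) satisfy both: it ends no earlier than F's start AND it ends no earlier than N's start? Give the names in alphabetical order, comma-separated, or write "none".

Conditions: its end is no earlier than F's start (X.end >= 19:50) AND its end is no earlier than N's start (X.end >= 10:30).
A: end 21:45 >= 19:50? ✓; end 21:45 >= 10:30? ✓ → yes.
B: end 17:30 >= 19:50? ✗; end 17:30 >= 10:30? ✓ → no.
C: end 08:10 >= 19:50? ✗; end 08:10 >= 10:30? ✗ → no.
E: end 11:10 >= 19:50? ✗; end 11:10 >= 10:30? ✓ → no.
U: end 22:45 >= 19:50? ✓; end 22:45 >= 10:30? ✓ → yes.
W: end 16:35 >= 19:50? ✗; end 16:35 >= 10:30? ✓ → no.
Z: end 22:10 >= 19:50? ✓; end 22:10 >= 10:30? ✓ → yes.
Result: A, U, Z.

A, U, Z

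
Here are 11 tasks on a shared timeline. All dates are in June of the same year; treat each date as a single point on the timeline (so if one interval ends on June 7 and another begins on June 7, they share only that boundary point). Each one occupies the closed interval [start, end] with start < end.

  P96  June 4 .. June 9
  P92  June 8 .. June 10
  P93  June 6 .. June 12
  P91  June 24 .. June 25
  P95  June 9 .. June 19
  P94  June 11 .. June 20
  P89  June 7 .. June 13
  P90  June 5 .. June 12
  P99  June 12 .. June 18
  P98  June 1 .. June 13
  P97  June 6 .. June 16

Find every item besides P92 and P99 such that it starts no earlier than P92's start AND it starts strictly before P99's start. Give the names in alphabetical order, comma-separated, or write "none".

Conditions: its start is no earlier than P92's start (X.start >= June 8) AND its start is strictly before P99's start (X.start < June 12).
P89: start June 7 >= June 8? ✗; start June 7 < June 12? ✓ → no.
P90: start June 5 >= June 8? ✗; start June 5 < June 12? ✓ → no.
P91: start June 24 >= June 8? ✓; start June 24 < June 12? ✗ → no.
P93: start June 6 >= June 8? ✗; start June 6 < June 12? ✓ → no.
P94: start June 11 >= June 8? ✓; start June 11 < June 12? ✓ → yes.
P95: start June 9 >= June 8? ✓; start June 9 < June 12? ✓ → yes.
P96: start June 4 >= June 8? ✗; start June 4 < June 12? ✓ → no.
P97: start June 6 >= June 8? ✗; start June 6 < June 12? ✓ → no.
P98: start June 1 >= June 8? ✗; start June 1 < June 12? ✓ → no.
Result: P94, P95.

P94, P95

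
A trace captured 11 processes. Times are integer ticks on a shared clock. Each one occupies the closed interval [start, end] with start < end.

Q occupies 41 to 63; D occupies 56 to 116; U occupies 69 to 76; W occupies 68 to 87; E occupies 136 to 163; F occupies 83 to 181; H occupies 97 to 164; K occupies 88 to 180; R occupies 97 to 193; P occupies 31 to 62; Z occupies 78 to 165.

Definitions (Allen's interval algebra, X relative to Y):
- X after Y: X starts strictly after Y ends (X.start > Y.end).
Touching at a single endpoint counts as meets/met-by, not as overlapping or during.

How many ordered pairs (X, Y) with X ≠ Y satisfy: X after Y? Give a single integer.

27

Checking all 110 ordered pairs for relation 'after'; matching pairs in alphabetical order:
(E, D): E after D ✓
(E, P): E after P ✓
(E, Q): E after Q ✓
(E, U): E after U ✓
(E, W): E after W ✓
(F, P): F after P ✓
(F, Q): F after Q ✓
(F, U): F after U ✓
(H, P): H after P ✓
(H, Q): H after Q ✓
(H, U): H after U ✓
(H, W): H after W ✓
(K, P): K after P ✓
(K, Q): K after Q ✓
(K, U): K after U ✓
(K, W): K after W ✓
(R, P): R after P ✓
(R, Q): R after Q ✓
(R, U): R after U ✓
(R, W): R after W ✓
(U, P): U after P ✓
(U, Q): U after Q ✓
(W, P): W after P ✓
(W, Q): W after Q ✓
... plus 3 further pairs not listed.
Count: 27.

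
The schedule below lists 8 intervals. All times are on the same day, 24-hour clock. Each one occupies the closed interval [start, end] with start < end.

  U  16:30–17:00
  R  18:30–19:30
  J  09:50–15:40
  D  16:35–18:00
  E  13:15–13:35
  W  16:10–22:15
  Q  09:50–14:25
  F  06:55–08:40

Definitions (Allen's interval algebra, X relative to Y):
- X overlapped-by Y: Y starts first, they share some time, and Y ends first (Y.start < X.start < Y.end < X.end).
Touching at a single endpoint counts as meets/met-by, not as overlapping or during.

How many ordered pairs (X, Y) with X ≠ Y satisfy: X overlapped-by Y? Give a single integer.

1

Checking all 56 ordered pairs for relation 'overlapped-by'; matching pairs in alphabetical order:
(D, U): D overlapped-by U ✓
Count: 1.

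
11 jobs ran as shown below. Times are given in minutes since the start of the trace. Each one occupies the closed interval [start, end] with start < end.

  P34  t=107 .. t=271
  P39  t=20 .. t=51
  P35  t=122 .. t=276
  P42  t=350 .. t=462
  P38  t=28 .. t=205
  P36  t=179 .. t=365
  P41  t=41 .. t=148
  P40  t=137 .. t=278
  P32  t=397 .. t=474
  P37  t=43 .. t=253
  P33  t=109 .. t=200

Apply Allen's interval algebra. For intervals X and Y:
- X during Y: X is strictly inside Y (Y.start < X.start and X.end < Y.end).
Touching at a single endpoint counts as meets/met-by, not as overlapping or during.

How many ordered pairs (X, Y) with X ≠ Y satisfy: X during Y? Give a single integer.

4

Checking all 110 ordered pairs for relation 'during'; matching pairs in alphabetical order:
(P33, P34): P33 during P34 ✓
(P33, P37): P33 during P37 ✓
(P33, P38): P33 during P38 ✓
(P41, P38): P41 during P38 ✓
Count: 4.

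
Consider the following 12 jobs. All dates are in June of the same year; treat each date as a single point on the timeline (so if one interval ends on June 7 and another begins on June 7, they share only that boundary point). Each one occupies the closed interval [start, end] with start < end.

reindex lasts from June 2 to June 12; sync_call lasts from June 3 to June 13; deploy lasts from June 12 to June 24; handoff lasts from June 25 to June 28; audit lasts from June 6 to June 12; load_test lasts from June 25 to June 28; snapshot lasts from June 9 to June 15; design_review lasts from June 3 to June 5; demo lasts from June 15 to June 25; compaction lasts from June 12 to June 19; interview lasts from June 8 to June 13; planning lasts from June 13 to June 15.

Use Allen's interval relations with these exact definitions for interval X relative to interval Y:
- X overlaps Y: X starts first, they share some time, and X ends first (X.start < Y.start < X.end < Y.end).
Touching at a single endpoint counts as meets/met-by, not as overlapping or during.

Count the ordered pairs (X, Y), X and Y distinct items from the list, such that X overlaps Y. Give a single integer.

15

Checking all 132 ordered pairs for relation 'overlaps'; matching pairs in alphabetical order:
(audit, interview): audit overlaps interview ✓
(audit, snapshot): audit overlaps snapshot ✓
(compaction, demo): compaction overlaps demo ✓
(deploy, demo): deploy overlaps demo ✓
(interview, compaction): interview overlaps compaction ✓
(interview, deploy): interview overlaps deploy ✓
(interview, snapshot): interview overlaps snapshot ✓
(reindex, interview): reindex overlaps interview ✓
(reindex, snapshot): reindex overlaps snapshot ✓
(reindex, sync_call): reindex overlaps sync_call ✓
(snapshot, compaction): snapshot overlaps compaction ✓
(snapshot, deploy): snapshot overlaps deploy ✓
(sync_call, compaction): sync_call overlaps compaction ✓
(sync_call, deploy): sync_call overlaps deploy ✓
(sync_call, snapshot): sync_call overlaps snapshot ✓
Count: 15.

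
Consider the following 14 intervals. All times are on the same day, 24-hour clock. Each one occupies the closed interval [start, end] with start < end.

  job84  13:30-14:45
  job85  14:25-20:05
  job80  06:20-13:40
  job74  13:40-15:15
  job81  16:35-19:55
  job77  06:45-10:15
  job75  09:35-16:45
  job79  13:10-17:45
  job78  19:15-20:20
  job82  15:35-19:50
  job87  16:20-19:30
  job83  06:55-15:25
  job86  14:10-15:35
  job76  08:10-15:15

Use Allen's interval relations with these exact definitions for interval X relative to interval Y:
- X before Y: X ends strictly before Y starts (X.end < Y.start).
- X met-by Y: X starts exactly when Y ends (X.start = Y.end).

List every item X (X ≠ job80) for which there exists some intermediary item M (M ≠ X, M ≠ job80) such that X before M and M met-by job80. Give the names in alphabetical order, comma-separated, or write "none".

Target job80 = [06:20, 13:40].
Intermediaries M with M met-by job80: job74.
Via job74 — items with X before job74: job77.
Union: job77.

job77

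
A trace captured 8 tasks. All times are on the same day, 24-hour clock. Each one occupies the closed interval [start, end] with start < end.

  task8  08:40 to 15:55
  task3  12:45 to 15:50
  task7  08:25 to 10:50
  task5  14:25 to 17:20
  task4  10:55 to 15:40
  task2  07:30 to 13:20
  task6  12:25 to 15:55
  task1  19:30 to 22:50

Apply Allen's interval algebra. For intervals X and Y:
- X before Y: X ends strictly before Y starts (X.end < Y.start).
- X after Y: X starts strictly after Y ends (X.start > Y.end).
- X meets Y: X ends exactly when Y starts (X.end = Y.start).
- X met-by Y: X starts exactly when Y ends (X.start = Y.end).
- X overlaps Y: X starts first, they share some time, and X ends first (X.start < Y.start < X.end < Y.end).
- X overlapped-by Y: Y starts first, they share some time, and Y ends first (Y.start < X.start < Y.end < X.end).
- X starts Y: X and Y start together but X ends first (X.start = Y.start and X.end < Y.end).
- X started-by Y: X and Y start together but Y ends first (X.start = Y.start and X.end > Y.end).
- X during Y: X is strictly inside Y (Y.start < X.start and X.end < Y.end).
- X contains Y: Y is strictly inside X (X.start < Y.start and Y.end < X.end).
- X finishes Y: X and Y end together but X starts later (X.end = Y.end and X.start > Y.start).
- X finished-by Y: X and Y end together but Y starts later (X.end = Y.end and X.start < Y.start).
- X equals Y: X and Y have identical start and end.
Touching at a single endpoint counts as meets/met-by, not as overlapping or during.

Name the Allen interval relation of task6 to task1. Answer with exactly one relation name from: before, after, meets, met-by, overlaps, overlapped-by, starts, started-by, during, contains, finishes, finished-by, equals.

task6 = [12:25, 15:55]; task1 = [19:30, 22:50].
Compare endpoints: task6.start < task1.start, task6.start < task1.end, task6.end < task1.start, task6.end < task1.end.
That pattern is 'before'.

before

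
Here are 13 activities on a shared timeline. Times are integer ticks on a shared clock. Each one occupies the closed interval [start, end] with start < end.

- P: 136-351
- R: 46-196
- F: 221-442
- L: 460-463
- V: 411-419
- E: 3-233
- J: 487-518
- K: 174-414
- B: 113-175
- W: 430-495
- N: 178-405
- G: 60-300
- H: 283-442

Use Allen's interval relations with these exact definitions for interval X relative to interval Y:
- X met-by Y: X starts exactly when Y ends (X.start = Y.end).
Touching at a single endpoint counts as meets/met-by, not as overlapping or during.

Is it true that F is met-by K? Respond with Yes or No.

F = [221, 442], K = [174, 414].
Actual relation of F to K: overlapped-by.
Asked whether 'met-by' holds → No.

No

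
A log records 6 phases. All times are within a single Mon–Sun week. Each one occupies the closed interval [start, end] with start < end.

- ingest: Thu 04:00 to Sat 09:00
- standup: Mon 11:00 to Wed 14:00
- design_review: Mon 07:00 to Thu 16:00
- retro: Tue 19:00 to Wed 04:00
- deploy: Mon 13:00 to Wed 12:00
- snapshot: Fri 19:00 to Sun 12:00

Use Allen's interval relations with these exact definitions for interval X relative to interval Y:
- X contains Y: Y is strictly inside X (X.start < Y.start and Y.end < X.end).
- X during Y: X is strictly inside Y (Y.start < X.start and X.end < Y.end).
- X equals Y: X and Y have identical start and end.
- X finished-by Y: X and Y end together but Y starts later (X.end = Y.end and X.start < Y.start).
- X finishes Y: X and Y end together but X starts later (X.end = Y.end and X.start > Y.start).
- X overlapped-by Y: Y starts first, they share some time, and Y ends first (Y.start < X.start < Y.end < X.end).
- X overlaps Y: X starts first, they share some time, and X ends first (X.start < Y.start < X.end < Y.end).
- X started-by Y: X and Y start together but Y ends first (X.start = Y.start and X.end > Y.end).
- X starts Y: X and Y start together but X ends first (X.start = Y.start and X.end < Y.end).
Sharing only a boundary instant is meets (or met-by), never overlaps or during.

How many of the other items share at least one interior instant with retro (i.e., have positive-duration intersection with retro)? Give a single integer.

3

Target retro = [Tue 19:00, Wed 04:00].
deploy [Mon 13:00, Wed 12:00] → contains → counts.
design_review [Mon 07:00, Thu 16:00] → contains → counts.
ingest [Thu 04:00, Sat 09:00] → after → no.
snapshot [Fri 19:00, Sun 12:00] → after → no.
standup [Mon 11:00, Wed 14:00] → contains → counts.
Total: 3.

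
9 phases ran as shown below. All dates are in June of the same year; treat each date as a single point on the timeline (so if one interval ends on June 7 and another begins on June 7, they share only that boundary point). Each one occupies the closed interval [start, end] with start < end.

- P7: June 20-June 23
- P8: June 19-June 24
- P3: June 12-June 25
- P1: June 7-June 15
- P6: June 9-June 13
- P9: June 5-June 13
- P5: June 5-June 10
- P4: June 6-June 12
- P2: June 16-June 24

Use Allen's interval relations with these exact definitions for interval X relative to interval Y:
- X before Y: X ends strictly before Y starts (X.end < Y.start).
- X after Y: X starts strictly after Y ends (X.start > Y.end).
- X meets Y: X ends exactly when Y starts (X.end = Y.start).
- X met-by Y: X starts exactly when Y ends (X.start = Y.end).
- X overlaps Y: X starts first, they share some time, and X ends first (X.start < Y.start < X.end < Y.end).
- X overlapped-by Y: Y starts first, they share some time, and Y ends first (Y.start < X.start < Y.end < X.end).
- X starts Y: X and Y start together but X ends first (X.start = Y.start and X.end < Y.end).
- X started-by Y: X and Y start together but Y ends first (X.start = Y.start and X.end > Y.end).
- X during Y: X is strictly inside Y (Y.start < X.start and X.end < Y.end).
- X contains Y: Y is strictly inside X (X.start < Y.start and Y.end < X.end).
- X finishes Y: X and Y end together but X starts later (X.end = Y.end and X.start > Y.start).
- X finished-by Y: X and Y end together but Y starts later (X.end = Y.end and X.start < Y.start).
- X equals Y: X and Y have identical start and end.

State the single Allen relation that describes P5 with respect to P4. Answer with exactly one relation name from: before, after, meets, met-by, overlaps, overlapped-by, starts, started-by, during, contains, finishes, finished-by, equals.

overlaps

P5 = [June 5, June 10]; P4 = [June 6, June 12].
Compare endpoints: P5.start < P4.start, P5.start < P4.end, P5.end > P4.start, P5.end < P4.end.
That pattern is 'overlaps'.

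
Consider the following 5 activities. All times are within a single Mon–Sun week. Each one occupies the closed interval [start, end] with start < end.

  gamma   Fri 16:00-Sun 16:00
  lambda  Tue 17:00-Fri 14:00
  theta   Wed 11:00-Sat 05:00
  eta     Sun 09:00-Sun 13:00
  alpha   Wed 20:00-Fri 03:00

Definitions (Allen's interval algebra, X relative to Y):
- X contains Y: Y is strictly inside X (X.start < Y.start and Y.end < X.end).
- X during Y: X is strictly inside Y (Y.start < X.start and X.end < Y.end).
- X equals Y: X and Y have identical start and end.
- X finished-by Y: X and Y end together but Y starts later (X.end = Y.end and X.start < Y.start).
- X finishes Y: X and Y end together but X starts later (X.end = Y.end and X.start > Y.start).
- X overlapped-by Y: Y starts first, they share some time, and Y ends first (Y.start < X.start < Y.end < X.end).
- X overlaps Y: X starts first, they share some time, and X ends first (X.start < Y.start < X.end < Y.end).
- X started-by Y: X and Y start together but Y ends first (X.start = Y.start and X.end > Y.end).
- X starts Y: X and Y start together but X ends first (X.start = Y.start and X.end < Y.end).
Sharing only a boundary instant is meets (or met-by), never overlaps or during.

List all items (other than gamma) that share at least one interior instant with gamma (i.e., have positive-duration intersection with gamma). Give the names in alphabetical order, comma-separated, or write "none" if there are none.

eta, theta

Target gamma = [Fri 16:00, Sun 16:00].
alpha [Wed 20:00, Fri 03:00] → before → no.
eta [Sun 09:00, Sun 13:00] → during → yes.
lambda [Tue 17:00, Fri 14:00] → before → no.
theta [Wed 11:00, Sat 05:00] → overlaps → yes.
Result: eta, theta.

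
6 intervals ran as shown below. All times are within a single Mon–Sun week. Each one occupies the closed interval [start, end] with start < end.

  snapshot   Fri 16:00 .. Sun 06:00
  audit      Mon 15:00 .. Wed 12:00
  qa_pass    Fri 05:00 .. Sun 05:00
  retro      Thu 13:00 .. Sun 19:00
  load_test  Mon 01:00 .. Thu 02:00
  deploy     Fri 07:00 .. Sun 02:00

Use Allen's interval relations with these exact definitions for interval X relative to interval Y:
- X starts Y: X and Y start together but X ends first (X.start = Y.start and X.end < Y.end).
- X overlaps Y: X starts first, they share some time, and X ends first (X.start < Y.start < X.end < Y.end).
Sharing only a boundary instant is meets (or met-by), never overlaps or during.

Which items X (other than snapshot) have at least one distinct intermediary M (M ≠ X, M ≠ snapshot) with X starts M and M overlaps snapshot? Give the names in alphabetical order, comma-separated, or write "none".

none

Target snapshot = [Fri 16:00, Sun 06:00].
Intermediaries M with M overlaps snapshot: deploy, qa_pass.
Via deploy — items with X starts deploy: none.
Via qa_pass — items with X starts qa_pass: none.
Union: none.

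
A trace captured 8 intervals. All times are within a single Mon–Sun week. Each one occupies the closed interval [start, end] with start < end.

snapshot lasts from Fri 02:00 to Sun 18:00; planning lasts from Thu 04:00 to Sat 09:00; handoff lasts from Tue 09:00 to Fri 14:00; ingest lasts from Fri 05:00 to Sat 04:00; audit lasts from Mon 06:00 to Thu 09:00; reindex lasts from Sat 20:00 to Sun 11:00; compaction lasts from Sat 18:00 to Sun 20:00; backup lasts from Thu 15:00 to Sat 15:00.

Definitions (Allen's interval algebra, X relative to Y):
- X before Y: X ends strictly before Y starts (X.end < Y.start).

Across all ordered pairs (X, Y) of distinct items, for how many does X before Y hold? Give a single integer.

Checking all 56 ordered pairs for relation 'before'; matching pairs in alphabetical order:
(audit, backup): audit before backup ✓
(audit, compaction): audit before compaction ✓
(audit, ingest): audit before ingest ✓
(audit, reindex): audit before reindex ✓
(audit, snapshot): audit before snapshot ✓
(backup, compaction): backup before compaction ✓
(backup, reindex): backup before reindex ✓
(handoff, compaction): handoff before compaction ✓
(handoff, reindex): handoff before reindex ✓
(ingest, compaction): ingest before compaction ✓
(ingest, reindex): ingest before reindex ✓
(planning, compaction): planning before compaction ✓
(planning, reindex): planning before reindex ✓
Count: 13.

13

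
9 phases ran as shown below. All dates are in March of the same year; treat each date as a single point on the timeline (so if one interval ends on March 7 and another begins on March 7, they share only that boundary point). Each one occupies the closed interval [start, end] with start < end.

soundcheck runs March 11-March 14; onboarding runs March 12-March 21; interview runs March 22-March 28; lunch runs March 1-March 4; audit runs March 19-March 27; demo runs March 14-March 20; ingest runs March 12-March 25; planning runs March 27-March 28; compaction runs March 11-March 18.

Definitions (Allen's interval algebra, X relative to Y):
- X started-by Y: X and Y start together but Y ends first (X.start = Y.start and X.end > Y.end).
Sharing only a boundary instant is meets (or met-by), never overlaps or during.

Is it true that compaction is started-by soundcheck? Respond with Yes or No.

compaction = [March 11, March 18], soundcheck = [March 11, March 14].
Actual relation of compaction to soundcheck: started-by.
Asked whether 'started-by' holds → Yes.

Yes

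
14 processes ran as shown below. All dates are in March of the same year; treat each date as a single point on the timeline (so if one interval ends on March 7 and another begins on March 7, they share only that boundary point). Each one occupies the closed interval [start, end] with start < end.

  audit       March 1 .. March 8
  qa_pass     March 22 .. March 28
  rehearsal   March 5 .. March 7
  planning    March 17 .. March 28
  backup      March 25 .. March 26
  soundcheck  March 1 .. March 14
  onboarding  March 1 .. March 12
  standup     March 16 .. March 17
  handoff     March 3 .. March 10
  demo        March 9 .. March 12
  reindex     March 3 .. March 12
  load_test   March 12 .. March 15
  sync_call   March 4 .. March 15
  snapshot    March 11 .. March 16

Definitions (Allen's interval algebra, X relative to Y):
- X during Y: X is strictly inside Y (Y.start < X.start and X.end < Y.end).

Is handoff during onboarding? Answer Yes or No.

Yes

handoff = [March 3, March 10], onboarding = [March 1, March 12].
Actual relation of handoff to onboarding: during.
Asked whether 'during' holds → Yes.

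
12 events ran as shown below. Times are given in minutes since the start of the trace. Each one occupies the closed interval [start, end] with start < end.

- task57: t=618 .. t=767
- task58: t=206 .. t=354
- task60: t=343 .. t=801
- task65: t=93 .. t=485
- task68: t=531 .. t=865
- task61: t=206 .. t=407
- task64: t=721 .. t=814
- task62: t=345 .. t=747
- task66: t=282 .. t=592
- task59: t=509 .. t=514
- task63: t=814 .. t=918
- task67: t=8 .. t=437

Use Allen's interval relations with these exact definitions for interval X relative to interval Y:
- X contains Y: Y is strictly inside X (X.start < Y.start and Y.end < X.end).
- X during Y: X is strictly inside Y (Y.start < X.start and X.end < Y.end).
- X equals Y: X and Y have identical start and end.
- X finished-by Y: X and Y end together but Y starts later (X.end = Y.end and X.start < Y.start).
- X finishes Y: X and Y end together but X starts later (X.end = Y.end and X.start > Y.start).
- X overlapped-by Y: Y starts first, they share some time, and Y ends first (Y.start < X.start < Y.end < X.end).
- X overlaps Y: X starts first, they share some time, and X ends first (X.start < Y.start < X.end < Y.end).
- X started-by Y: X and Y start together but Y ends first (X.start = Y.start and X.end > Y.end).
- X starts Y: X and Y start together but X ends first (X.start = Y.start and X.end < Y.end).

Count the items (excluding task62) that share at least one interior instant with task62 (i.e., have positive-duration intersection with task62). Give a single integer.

Target task62 = [t=345, t=747].
task57 [t=618, t=767] → overlapped-by → counts.
task58 [t=206, t=354] → overlaps → counts.
task59 [t=509, t=514] → during → counts.
task60 [t=343, t=801] → contains → counts.
task61 [t=206, t=407] → overlaps → counts.
task63 [t=814, t=918] → after → no.
task64 [t=721, t=814] → overlapped-by → counts.
task65 [t=93, t=485] → overlaps → counts.
task66 [t=282, t=592] → overlaps → counts.
task67 [t=8, t=437] → overlaps → counts.
task68 [t=531, t=865] → overlapped-by → counts.
Total: 10.

10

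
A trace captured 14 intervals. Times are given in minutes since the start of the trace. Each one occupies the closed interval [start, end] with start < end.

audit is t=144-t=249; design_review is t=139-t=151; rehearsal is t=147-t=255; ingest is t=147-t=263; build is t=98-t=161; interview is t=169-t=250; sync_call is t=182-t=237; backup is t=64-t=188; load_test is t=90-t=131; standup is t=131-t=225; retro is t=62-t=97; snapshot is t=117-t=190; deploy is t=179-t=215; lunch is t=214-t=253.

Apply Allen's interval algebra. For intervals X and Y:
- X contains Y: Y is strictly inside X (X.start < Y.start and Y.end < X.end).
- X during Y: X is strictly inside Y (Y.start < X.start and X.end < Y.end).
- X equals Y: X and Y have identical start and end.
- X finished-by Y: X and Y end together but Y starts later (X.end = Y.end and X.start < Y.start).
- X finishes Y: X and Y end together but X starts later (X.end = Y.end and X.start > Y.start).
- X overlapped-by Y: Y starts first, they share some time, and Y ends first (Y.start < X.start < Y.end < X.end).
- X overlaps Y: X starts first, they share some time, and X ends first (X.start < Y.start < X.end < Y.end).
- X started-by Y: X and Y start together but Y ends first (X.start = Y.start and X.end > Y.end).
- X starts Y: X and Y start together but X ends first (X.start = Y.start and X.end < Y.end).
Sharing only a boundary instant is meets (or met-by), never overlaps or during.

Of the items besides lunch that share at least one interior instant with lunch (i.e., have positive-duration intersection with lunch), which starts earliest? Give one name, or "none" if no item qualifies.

standup

Target lunch = [t=214, t=253].
audit [t=144, t=249] → overlaps → candidate.
backup [t=64, t=188] → before → excluded.
build [t=98, t=161] → before → excluded.
deploy [t=179, t=215] → overlaps → candidate.
design_review [t=139, t=151] → before → excluded.
ingest [t=147, t=263] → contains → candidate.
interview [t=169, t=250] → overlaps → candidate.
load_test [t=90, t=131] → before → excluded.
rehearsal [t=147, t=255] → contains → candidate.
retro [t=62, t=97] → before → excluded.
snapshot [t=117, t=190] → before → excluded.
standup [t=131, t=225] → overlaps → candidate.
sync_call [t=182, t=237] → overlaps → candidate.
Among candidates, earliest start is t=131 → standup.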